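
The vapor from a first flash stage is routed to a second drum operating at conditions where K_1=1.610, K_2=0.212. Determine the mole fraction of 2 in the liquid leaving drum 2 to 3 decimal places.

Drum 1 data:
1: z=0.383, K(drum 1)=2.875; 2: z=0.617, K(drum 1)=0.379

Drum 1:
Iterate (Newton) starting at ψ₁ = 0.42:
  ψ₁ = 0.420: g = -0.1166, g' = -0.857 → ψ₁ = 0.284
  ψ₁ = 0.284: g = 0.0035, g' = -0.924 → ψ₁ = 0.288
Converged at ψ₁ = 0.288.
Drum-1 compositions:
  1: x = 0.249, y = 0.715
  2: x = 0.751, y = 0.285
Drum-2 feed = drum-1 vapor: z₂ = (0.7153, 0.2847).
Drum 2:
Rachford–Rice: g(ψ₂) = Σ zᵢ(Kᵢ−1)/(1+ψ₂(Kᵢ−1)) = 0.
Check two-phase: ΣzᵢKᵢ = 1.212 > 1 and Σzᵢ/Kᵢ = 1.787 > 1, so g(0) = 0.212 > 0 and g(1) = -0.787 < 0.
Binary case is linear: z₁(K₁−1)(1+ψ₂(K₂−1)) + z₂(K₂−1)(1+ψ₂(K₁−1)) = 0
⇒ ψ₂ = [z₁(K₁−1)+z₂(K₂−1)] / [−(K₁−1)(K₂−1)] = 0.2120/0.4807 = 0.441
  1: x = 0.564, y = 0.907
  2: x = 0.436, y = 0.093

x_2 (drum 2) = 0.436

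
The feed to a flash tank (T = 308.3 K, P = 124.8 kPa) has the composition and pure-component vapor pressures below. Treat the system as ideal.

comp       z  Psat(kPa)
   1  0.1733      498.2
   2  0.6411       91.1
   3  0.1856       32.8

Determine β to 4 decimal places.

Raoult's law: Kᵢ = Pᵢˢᵃᵗ/P = Pᵢˢᵃᵗ/124.8.
  K_1 = 498.2/124.8 = 3.991987, K_2 = 91.1/124.8 = 0.729968, K_3 = 32.8/124.8 = 0.262821
Let β = V/F and solve Σ zᵢ(Kᵢ−1)/(1+β(Kᵢ−1)) = 0.
g(0) = ΣzᵢKᵢ − 1 = 0.2086 and g(1) = 1 − Σzᵢ/Kᵢ = -0.6279, so a root lies in (0, 1).
Iterate (Newton) starting at β = 0.5:
  β = 0.5000: g = -0.20909, g' = -0.5645 → β = 0.1296
  β = 0.1296: g = 0.04297, g' = -0.9791 → β = 0.1735
  β = 0.1735: g = 0.00283, g' = -0.8564 → β = 0.1768
Converged at β = 0.1768.

β = 0.1768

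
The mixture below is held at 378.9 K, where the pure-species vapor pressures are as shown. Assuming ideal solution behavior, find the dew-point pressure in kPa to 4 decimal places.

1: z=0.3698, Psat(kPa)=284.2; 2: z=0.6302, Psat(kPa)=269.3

Pdew = 274.6244 kPa

At the dew point ψ → 1, so Σzᵢ/Kᵢ = 1 with Kᵢ = Pᵢˢᵃᵗ/P ⇒ 1/P = Σzᵢ/Pᵢˢᵃᵗ.
1/P = 0.3698/284.2 + 0.6302/269.3 = 0.0036413 ⇒ P = 274.6244 kPa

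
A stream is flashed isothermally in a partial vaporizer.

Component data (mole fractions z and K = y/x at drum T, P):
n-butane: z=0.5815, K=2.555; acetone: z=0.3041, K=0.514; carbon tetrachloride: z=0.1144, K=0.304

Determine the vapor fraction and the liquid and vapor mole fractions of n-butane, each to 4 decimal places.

Let ψ = V/F and solve Σ zᵢ(Kᵢ−1)/(1+ψ(Kᵢ−1)) = 0.
Feasibility: ΣzᵢKᵢ = 1.6768, Σzᵢ/Kᵢ = 1.1955 — both > 1, two phases present.
Iterate (Newton) starting at ψ = 0.36:
  ψ = 0.3600: g = 0.29433, g' = -0.7821 → ψ = 0.7363
  ψ = 0.7363: g = 0.02808, g' = -0.7130 → ψ = 0.7757
  ψ = 0.7757: g = -0.00042, g' = -0.7357 → ψ = 0.7751
Converged at ψ = 0.7751.
Compositions from xᵢ = zᵢ/(1+ψ(Kᵢ−1)), yᵢ = Kᵢxᵢ:
  n-butane: x = 0.2637, y = 0.6737
  acetone: x = 0.4879, y = 0.2508
  carbon tetrachloride: x = 0.2484, y = 0.0755

ψ = 0.7751, x_n-butane = 0.2637, y_n-butane = 0.6737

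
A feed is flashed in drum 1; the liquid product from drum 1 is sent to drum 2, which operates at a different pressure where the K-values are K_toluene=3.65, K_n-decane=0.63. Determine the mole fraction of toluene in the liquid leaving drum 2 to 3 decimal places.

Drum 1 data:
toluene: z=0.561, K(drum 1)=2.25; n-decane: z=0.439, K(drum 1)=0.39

x_toluene (drum 2) = 0.123

Drum 1:
Let ψ₁ = V/F and solve Σ zᵢ(Kᵢ−1)/(1+ψ₁(Kᵢ−1)) = 0.
g(0) = ΣzᵢKᵢ − 1 = 0.433 and g(1) = 1 − Σzᵢ/Kᵢ = -0.375, so a root lies in (0, 1).
Binary case is linear: z₁(K₁−1)(1+ψ₁(K₂−1)) + z₂(K₂−1)(1+ψ₁(K₁−1)) = 0
⇒ ψ₁ = [z₁(K₁−1)+z₂(K₂−1)] / [−(K₁−1)(K₂−1)] = 0.4335/0.7625 = 0.568
Drum-1 compositions:
  toluene: x = 0.328, y = 0.738
  n-decane: x = 0.672, y = 0.262
Drum-2 feed = drum-1 liquid: z₂ = (0.3280, 0.6720).
Drum 2:
Material balance + equilibrium reduce to Σ zᵢ(Kᵢ−1)/(1+ψ₂(Kᵢ−1)) = 0.
Feasibility: ΣzᵢKᵢ = 1.620, Σzᵢ/Kᵢ = 1.157 — both > 1, two phases present.
Iterate (Newton) starting at ψ₂ = 0.5:
  ψ₂ = 0.500: g = 0.0687, g' = -0.565 → ψ₂ = 0.622
  ψ₂ = 0.622: g = 0.0053, g' = -0.484 → ψ₂ = 0.633
Converged at ψ₂ = 0.633.
  toluene: x = 0.123, y = 0.447
  n-decane: x = 0.877, y = 0.553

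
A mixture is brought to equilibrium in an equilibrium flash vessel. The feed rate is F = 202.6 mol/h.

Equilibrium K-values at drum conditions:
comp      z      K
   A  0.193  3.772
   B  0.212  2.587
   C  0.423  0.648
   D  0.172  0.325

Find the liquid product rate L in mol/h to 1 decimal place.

Rachford–Rice: g(V/F) = Σ zᵢ(Kᵢ−1)/(1+V/F(Kᵢ−1)) = 0.
Feasibility: ΣzᵢKᵢ = 1.606, Σzᵢ/Kᵢ = 1.315 — both > 1, two phases present.
Iterate (Newton) starting at V/F = 0.54:
  V/F = 0.540: g = 0.0289, g' = -0.667 → V/F = 0.583
  V/F = 0.583: g = 0.0002, g' = -0.657 → V/F = 0.584
Converged at V/F = 0.584.
Then V = V/F·F = 0.5837·202.6 = 118.3 mol/h and L = F − V = 84.3 mol/h.

L = 84.3 mol/h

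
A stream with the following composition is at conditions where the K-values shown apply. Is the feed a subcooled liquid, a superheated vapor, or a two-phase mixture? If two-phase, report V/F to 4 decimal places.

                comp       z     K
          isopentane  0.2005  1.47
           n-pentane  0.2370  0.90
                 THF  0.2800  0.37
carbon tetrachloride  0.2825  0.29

ΣzᵢKᵢ = 0.6936; Σzᵢ/Kᵢ = 2.1306.
Since ΣzᵢKᵢ < 1 the mixture is below its bubble point — single liquid phase.

subcooled liquid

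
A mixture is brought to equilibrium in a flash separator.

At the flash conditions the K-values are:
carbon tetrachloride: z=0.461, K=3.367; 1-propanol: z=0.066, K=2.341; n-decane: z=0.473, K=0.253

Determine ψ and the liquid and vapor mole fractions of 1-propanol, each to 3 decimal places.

Rachford–Rice: g(ψ) = Σ zᵢ(Kᵢ−1)/(1+ψ(Kᵢ−1)) = 0.
g(0) = ΣzᵢKᵢ − 1 = 0.826 and g(1) = 1 − Σzᵢ/Kᵢ = -1.035, so a root lies in (0, 1).
Newton iteration, ψ⁰ = 0.5:
  ψ = 0.500: g = -0.0113, g' = -1.257 → ψ = 0.491
Converged at ψ = 0.491.
Compositions from xᵢ = zᵢ/(1+ψ(Kᵢ−1)), yᵢ = Kᵢxᵢ:
  carbon tetrachloride: x = 0.213, y = 0.718
  1-propanol: x = 0.040, y = 0.093
  n-decane: x = 0.747, y = 0.189

ψ = 0.491, x_1-propanol = 0.040, y_1-propanol = 0.093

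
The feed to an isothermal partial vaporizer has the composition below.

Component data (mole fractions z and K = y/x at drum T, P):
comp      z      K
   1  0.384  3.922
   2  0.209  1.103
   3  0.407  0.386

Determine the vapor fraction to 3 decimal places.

ψ = 0.639

Rachford–Rice: g(ψ) = Σ zᵢ(Kᵢ−1)/(1+ψ(Kᵢ−1)) = 0.
g(0) = ΣzᵢKᵢ − 1 = 0.894 and g(1) = 1 − Σzᵢ/Kᵢ = -0.342, so a root lies in (0, 1).
Iterate (Newton) starting at ψ = 0.5:
  ψ = 0.500: g = 0.1158, g' = -0.863 → ψ = 0.634
  ψ = 0.634: g = 0.0042, g' = -0.816 → ψ = 0.639
Converged at ψ = 0.639.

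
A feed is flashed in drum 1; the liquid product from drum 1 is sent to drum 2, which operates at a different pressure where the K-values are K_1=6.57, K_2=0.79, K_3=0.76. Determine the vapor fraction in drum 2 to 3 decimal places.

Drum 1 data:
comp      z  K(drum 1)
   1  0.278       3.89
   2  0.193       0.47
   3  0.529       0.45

Drum 1:
Material balance + equilibrium reduce to Σ zᵢ(Kᵢ−1)/(1+ψ₁(Kᵢ−1)) = 0.
Feasibility: ΣzᵢKᵢ = 1.410, Σzᵢ/Kᵢ = 1.658 — both > 1, two phases present.
Newton–Raphson from ψ₁ = 0.45:
  ψ₁ = 0.450: g = -0.1717, g' = -0.815 → ψ₁ = 0.239
  ψ₁ = 0.239: g = 0.0228, g' = -1.095 → ψ₁ = 0.260
  ψ₁ = 0.260: g = 0.0005, g' = -1.048 → ψ₁ = 0.261
Converged at ψ₁ = 0.261.
Drum-1 compositions:
  1: x = 0.159, y = 0.617
  2: x = 0.224, y = 0.105
  3: x = 0.617, y = 0.278
Drum-2 feed = drum-1 liquid: z₂ = (0.1586, 0.2239, 0.6175).
Drum 2:
Newton–Raphson from ψ₂ = 0.36:
  ψ₂ = 0.360: g = 0.0808, g' = -0.599 → ψ₂ = 0.495
  ψ₂ = 0.495: g = 0.0145, g' = -0.407 → ψ₂ = 0.531
  ψ₂ = 0.531: g = 0.0006, g' = -0.374 → ψ₂ = 0.532
Converged at ψ₂ = 0.532.
  1: x = 0.040, y = 0.263
  2: x = 0.252, y = 0.199
  3: x = 0.708, y = 0.538

V/F (drum 2) = 0.532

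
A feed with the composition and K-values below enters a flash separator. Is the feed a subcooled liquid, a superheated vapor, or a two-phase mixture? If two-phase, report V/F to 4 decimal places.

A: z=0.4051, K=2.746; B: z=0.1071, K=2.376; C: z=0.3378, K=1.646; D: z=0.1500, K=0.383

ΣzᵢKᵢ = 1.9803; Σzᵢ/Kᵢ = 0.7895.
Since Σzᵢ/Kᵢ < 1 the mixture is above its dew point — single vapor phase.

superheated vapor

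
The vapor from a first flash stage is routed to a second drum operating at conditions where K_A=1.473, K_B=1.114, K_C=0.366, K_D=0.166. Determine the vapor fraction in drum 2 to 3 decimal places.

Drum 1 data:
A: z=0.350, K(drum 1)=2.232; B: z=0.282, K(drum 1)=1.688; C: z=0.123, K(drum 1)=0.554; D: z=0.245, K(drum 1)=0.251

Drum 1:
Let ψ₁ = V/F and solve Σ zᵢ(Kᵢ−1)/(1+ψ₁(Kᵢ−1)) = 0.
g(0) = ΣzᵢKᵢ − 1 = 0.387 and g(1) = 1 − Σzᵢ/Kᵢ = -0.522, so a root lies in (0, 1).
Newton iteration, ψ₁⁰ = 0.37:
  ψ₁ = 0.370: g = 0.1313, g' = -0.634 → ψ₁ = 0.577
  ψ₁ = 0.577: g = -0.0063, g' = -0.721 → ψ₁ = 0.569
  ψ₁ = 0.569: g = -0.0000, g' = -0.714 → ψ₁ = 0.568
Converged at ψ₁ = 0.568.
Drum-1 compositions:
  A: x = 0.206, y = 0.459
  B: x = 0.203, y = 0.342
  C: x = 0.165, y = 0.091
  D: x = 0.427, y = 0.107
Drum-2 feed = drum-1 vapor: z₂ = (0.4594, 0.3422, 0.0913, 0.1071).
Drum 2:
Rachford–Rice: g(ψ₂) = Σ zᵢ(Kᵢ−1)/(1+ψ₂(Kᵢ−1)) = 0.
Feasibility: ΣzᵢKᵢ = 1.109, Σzᵢ/Kᵢ = 1.514 — both > 1, two phases present.
Iterate (Newton) starting at ψ₂ = 0.44:
  ψ₂ = 0.440: g = -0.0043, g' = -0.331 → ψ₂ = 0.427
Converged at ψ₂ = 0.427.
  A: x = 0.382, y = 0.563
  B: x = 0.326, y = 0.364
  C: x = 0.125, y = 0.046
  D: x = 0.166, y = 0.028

V/F (drum 2) = 0.427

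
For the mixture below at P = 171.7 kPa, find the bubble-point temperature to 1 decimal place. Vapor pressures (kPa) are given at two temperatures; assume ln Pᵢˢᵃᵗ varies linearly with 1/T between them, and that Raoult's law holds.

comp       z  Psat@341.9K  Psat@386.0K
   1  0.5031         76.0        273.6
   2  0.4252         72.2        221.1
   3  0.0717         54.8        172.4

T = 372.1 K

Bubble-point temperature: ΣzᵢPᵢˢᵃᵗ(T) = P. Interpolate ln Pᵢˢᵃᵗ = aᵢ + bᵢ/T.
  T = 341.9 K: ΣzᵢPᵢˢᵃᵗ = 72.86 kPa
  T = 386.0 K: ΣzᵢPᵢˢᵃᵗ = 244.02 kPa
  T = 363.9 K: ΣzᵢPᵢˢᵃᵗ = 138.02 kPa
  T = 374.9 K: ΣzᵢPᵢˢᵃᵗ = 184.80 kPa
  T = 369.4 K: ΣzᵢPᵢˢᵃᵗ = 160.04 kPa
  T = 372.1 K: ΣzᵢPᵢˢᵃᵗ = 171.84 kPa
Interpolating between 369.4 K and 372.1 K gives T ≈ 372.1 K.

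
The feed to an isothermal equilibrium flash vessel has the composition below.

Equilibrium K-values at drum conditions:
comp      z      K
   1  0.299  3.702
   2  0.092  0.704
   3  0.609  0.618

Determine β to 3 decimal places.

Rachford–Rice: g(β) = Σ zᵢ(Kᵢ−1)/(1+β(Kᵢ−1)) = 0.
Check two-phase: ΣzᵢKᵢ = 1.548 > 1 and Σzᵢ/Kᵢ = 1.197 > 1, so g(0) = 0.548 > 0 and g(1) = -0.197 < 0.
Newton–Raphson from β = 0.4:
  β = 0.400: g = 0.0828, g' = -0.638 → β = 0.530
  β = 0.530: g = 0.0084, g' = -0.520 → β = 0.546
Converged at β = 0.546.

β = 0.546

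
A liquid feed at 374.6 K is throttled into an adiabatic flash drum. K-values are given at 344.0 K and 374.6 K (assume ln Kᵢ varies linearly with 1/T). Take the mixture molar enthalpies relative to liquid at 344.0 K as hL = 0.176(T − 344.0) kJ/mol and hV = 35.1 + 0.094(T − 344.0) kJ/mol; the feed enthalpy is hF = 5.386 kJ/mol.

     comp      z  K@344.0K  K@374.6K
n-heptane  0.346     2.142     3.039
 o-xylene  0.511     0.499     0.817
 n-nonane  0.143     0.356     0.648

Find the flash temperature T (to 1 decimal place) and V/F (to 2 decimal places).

Adiabatic flash: solve Rachford–Rice at each trial T, then check hF = ψ·hV(T) + (1−ψ)·hL(T).
  T = 344.0 K: K = (2.142, 0.499, 0.356), RR gives ψ = 0.077, H_out = 2.704 kJ/mol
  T = 374.6 K: K = (3.039, 0.817, 0.648), RR gives ψ = 1.000, H_out = 37.976 kJ/mol
  T = 359.3 K: K = (2.570, 0.645, 0.486), RR gives ψ = 0.466, H_out = 18.467 kJ/mol
  T = 351.6 K: K = (2.350, 0.569, 0.417), RR gives ψ = 0.258, H_out = 10.245 kJ/mol
  T = 347.8 K: K = (2.245, 0.533, 0.386), RR gives ψ = 0.167, H_out = 6.468 kJ/mol
  T = 345.9 K: K = (2.193, 0.516, 0.371), RR gives ψ = 0.122, H_out = 4.591 kJ/mol
Linear interpolation between T = 345.9 (H_out = 4.591) and T = 347.8 (H_out = 6.468) on hF = 5.386 gives T ≈ 346.7 K, at which ψ = 0.14.

T = 346.7 K, V/F = 0.14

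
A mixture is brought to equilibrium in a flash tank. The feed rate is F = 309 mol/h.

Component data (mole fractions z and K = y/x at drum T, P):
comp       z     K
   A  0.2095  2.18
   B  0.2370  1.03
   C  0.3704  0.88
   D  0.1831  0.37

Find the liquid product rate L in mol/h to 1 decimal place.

Newton iteration, ψ⁰ = 0.5:
  ψ = 0.5000: g = -0.05320, g' = -0.2765 → ψ = 0.3076
  ψ = 0.3076: g = -0.00081, g' = -0.2748 → ψ = 0.3047
Converged at ψ = 0.3047.
Then V = ψ·F = 0.3047·309 = 94.1 mol/h and L = F − V = 214.9 mol/h.

L = 214.9 mol/h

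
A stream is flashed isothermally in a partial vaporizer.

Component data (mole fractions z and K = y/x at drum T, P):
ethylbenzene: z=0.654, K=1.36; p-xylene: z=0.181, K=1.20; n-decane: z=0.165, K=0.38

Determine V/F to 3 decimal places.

Rachford–Rice: g(V/F) = Σ zᵢ(Kᵢ−1)/(1+V/F(Kᵢ−1)) = 0.
Check two-phase: ΣzᵢKᵢ = 1.169 > 1 and Σzᵢ/Kᵢ = 1.066 > 1, so g(0) = 0.169 > 0 and g(1) = -0.066 < 0.
Newton–Raphson from V/F = 0.7:
  V/F = 0.700: g = 0.0391, g' = -0.258 → V/F = 0.852
  V/F = 0.852: g = -0.0056, g' = -0.340 → V/F = 0.835
Converged at V/F = 0.835.

V/F = 0.835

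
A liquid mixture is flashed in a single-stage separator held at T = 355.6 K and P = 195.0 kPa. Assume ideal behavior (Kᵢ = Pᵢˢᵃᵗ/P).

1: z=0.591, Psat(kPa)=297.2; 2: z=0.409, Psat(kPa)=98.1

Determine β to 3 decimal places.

β = 0.409

Raoult's law: Kᵢ = Pᵢˢᵃᵗ/P = Pᵢˢᵃᵗ/195.0.
  K_1 = 297.2/195.0 = 1.52410, K_2 = 98.1/195.0 = 0.50308
Rachford–Rice: g(β) = Σ zᵢ(Kᵢ−1)/(1+β(Kᵢ−1)) = 0.
g(0) = ΣzᵢKᵢ − 1 = 0.107 and g(1) = 1 − Σzᵢ/Kᵢ = -0.201, so a root lies in (0, 1).
Newton iteration, β⁰ = 0.5:
  β = 0.500: g = -0.0250, g' = -0.281 → β = 0.411
  β = 0.411: g = -0.0005, g' = -0.269 → β = 0.409
Converged at β = 0.409.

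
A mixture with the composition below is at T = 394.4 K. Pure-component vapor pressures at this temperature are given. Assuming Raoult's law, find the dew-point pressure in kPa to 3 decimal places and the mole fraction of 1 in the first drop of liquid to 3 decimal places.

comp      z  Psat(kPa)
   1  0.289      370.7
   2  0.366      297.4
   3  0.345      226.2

Pdew = 282.848 kPa, x_1 = 0.221

At the dew point ψ → 1, so Σzᵢ/Kᵢ = 1 with Kᵢ = Pᵢˢᵃᵗ/P ⇒ 1/P = Σzᵢ/Pᵢˢᵃᵗ.
1/P = 0.289/370.7 + 0.366/297.4 + 0.345/226.2 = 0.003535 ⇒ P = 282.848 kPa
xᵢ = zᵢP/Pᵢˢᵃᵗ ⇒ x_1 = 0.289·282.848/370.7 = 0.221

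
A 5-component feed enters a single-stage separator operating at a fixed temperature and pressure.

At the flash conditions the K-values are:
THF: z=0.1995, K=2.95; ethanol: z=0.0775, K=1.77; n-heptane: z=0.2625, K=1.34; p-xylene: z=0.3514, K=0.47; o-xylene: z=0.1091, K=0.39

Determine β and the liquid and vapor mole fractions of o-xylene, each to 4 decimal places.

Let β = V/F and solve Σ zᵢ(Kᵢ−1)/(1+β(Kᵢ−1)) = 0.
Feasibility: ΣzᵢKᵢ = 1.2852, Σzᵢ/Kᵢ = 1.3347 — both > 1, two phases present.
Newton iteration, β⁰ = 0.5:
  β = 0.5000: g = -0.03280, g' = -0.5074 → β = 0.4353
  β = 0.4353: g = 0.00012, g' = -0.5128 → β = 0.4356
Converged at β = 0.4356.
Compositions from xᵢ = zᵢ/(1+β(Kᵢ−1)), yᵢ = Kᵢxᵢ:
  THF: x = 0.1079, y = 0.3182
  ethanol: x = 0.0580, y = 0.1027
  n-heptane: x = 0.2286, y = 0.3064
  p-xylene: x = 0.4569, y = 0.2147
  o-xylene: x = 0.1486, y = 0.0579

β = 0.4356, x_o-xylene = 0.1486, y_o-xylene = 0.0579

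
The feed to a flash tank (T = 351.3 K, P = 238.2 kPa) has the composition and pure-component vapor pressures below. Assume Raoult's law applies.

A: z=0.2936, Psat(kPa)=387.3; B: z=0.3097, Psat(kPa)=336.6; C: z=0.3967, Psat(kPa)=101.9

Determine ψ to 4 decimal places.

ψ = 0.2824

Raoult's law: Kᵢ = Pᵢˢᵃᵗ/P = Pᵢˢᵃᵗ/238.2.
  K_A = 387.3/238.2 = 1.625945, K_B = 336.6/238.2 = 1.413098, K_C = 101.9/238.2 = 0.427792
Rachford–Rice: g(ψ) = Σ zᵢ(Kᵢ−1)/(1+ψ(Kᵢ−1)) = 0.
g(0) = ΣzᵢKᵢ − 1 = 0.0847 and g(1) = 1 − Σzᵢ/Kᵢ = -0.3271, so a root lies in (0, 1).
Newton–Raphson from ψ = 0.5:
  ψ = 0.5000: g = -0.07196, g' = -0.3579 → ψ = 0.2989
  ψ = 0.2989: g = -0.00515, g' = -0.3125 → ψ = 0.2825
  ψ = 0.2825: g = -0.00002, g' = -0.3102 → ψ = 0.2824
Converged at ψ = 0.2824.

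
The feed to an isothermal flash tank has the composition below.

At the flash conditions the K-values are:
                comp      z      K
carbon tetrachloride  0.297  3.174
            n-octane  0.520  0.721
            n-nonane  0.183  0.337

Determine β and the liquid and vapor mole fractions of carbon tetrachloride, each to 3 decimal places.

β = 0.429, x_carbon tetrachloride = 0.154, y_carbon tetrachloride = 0.488

Let β = V/F and solve Σ zᵢ(Kᵢ−1)/(1+β(Kᵢ−1)) = 0.
Feasibility: ΣzᵢKᵢ = 1.379, Σzᵢ/Kᵢ = 1.358 — both > 1, two phases present.
Newton iteration, β⁰ = 0.32:
  β = 0.320: g = 0.0675, g' = -0.667 → β = 0.421
  β = 0.421: g = 0.0043, g' = -0.589 → β = 0.429
Converged at β = 0.429.
Compositions from xᵢ = zᵢ/(1+β(Kᵢ−1)), yᵢ = Kᵢxᵢ:
  carbon tetrachloride: x = 0.154, y = 0.488
  n-octane: x = 0.591, y = 0.426
  n-nonane: x = 0.256, y = 0.086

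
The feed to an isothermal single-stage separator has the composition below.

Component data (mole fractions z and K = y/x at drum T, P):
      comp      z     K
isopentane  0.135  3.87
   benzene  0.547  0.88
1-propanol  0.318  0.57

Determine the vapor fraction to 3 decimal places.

Rachford–Rice: g(ψ) = Σ zᵢ(Kᵢ−1)/(1+ψ(Kᵢ−1)) = 0.
Feasibility: ΣzᵢKᵢ = 1.185, Σzᵢ/Kᵢ = 1.214 — both > 1, two phases present.
Iterate (Newton) starting at ψ = 0.39:
  ψ = 0.390: g = -0.0503, g' = -0.341 → ψ = 0.242
  ψ = 0.242: g = 0.0082, g' = -0.468 → ψ = 0.260
Converged at ψ = 0.260.

ψ = 0.260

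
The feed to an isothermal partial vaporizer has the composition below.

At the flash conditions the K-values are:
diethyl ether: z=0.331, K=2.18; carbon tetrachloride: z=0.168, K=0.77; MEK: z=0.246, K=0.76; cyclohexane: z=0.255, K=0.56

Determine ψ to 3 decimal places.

Let ψ = V/F and solve Σ zᵢ(Kᵢ−1)/(1+ψ(Kᵢ−1)) = 0.
g(0) = ΣzᵢKᵢ − 1 = 0.181 and g(1) = 1 − Σzᵢ/Kᵢ = -0.149, so a root lies in (0, 1).
Newton–Raphson from ψ = 0.58:
  ψ = 0.580: g = -0.0319, g' = -0.282 → ψ = 0.467
  ψ = 0.467: g = 0.0008, g' = -0.299 → ψ = 0.470
Converged at ψ = 0.470.

ψ = 0.470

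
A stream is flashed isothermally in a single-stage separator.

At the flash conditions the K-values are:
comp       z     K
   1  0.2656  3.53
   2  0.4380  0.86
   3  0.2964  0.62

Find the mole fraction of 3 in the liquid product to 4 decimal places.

x_3 = 0.4190

Material balance + equilibrium reduce to Σ zᵢ(Kᵢ−1)/(1+β(Kᵢ−1)) = 0.
Feasibility: ΣzᵢKᵢ = 1.4980, Σzᵢ/Kᵢ = 1.0626 — both > 1, two phases present.
Newton iteration, β⁰ = 0.5:
  β = 0.5000: g = 0.09169, g' = -0.4065 → β = 0.7255
  β = 0.7255: g = 0.01322, g' = -0.3037 → β = 0.7691
  β = 0.7691: g = 0.00026, g' = -0.2921 → β = 0.7699
Converged at β = 0.7699.
Compositions from xᵢ = zᵢ/(1+β(Kᵢ−1)), yᵢ = Kᵢxᵢ:
  1: x = 0.0901, y = 0.3180
  2: x = 0.4909, y = 0.4222
  3: x = 0.4190, y = 0.2598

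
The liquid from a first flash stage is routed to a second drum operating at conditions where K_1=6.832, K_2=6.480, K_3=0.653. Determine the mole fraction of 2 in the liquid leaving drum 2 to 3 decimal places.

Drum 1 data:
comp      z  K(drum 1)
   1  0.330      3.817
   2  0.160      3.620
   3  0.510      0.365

x_2 (drum 2) = 0.020

Drum 1:
Let ψ₁ = V/F and solve Σ zᵢ(Kᵢ−1)/(1+ψ₁(Kᵢ−1)) = 0.
Feasibility: ΣzᵢKᵢ = 2.025, Σzᵢ/Kᵢ = 1.528 — both > 1, two phases present.
Newton–Raphson from ψ₁ = 0.5:
  ψ₁ = 0.500: g = 0.0929, g' = -1.099 → ψ₁ = 0.585
  ψ₁ = 0.585: g = 0.0018, g' = -1.065 → ψ₁ = 0.586
Converged at ψ₁ = 0.586.
Drum-1 compositions:
  1: x = 0.124, y = 0.475
  2: x = 0.063, y = 0.228
  3: x = 0.812, y = 0.297
Drum-2 feed = drum-1 liquid: z₂ = (0.1245, 0.0631, 0.8124).
Drum 2:
Let ψ₂ = V/F and solve Σ zᵢ(Kᵢ−1)/(1+ψ₂(Kᵢ−1)) = 0.
g(0) = ΣzᵢKᵢ − 1 = 0.790 and g(1) = 1 − Σzᵢ/Kᵢ = -0.272, so a root lies in (0, 1).
Newton–Raphson from ψ₂ = 0.5:
  ψ₂ = 0.500: g = -0.0633, g' = -0.555 → ψ₂ = 0.386
  ψ₂ = 0.386: g = 0.0088, g' = -0.726 → ψ₂ = 0.398
Converged at ψ₂ = 0.398.
  1: x = 0.037, y = 0.256
  2: x = 0.020, y = 0.128
  3: x = 0.943, y = 0.616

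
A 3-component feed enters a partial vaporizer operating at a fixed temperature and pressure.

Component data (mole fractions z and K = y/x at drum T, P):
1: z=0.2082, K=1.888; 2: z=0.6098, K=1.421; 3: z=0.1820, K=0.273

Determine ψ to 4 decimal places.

ψ = 0.7750

Let ψ = V/F and solve Σ zᵢ(Kᵢ−1)/(1+ψ(Kᵢ−1)) = 0.
Check two-phase: ΣzᵢKᵢ = 1.3093 > 1 and Σzᵢ/Kᵢ = 1.2061 > 1, so g(0) = 0.3093 > 0 and g(1) = -0.2061 < 0.
Newton–Raphson from ψ = 0.4:
  ψ = 0.4000: g = 0.16958, g' = -0.3598 → ψ = 0.8713
  ψ = 0.8713: g = -0.06889, g' = -0.8259 → ψ = 0.7879
  ψ = 0.7879: g = -0.00816, g' = -0.6448 → ψ = 0.7752
  ψ = 0.7752: g = -0.00013, g' = -0.6241 → ψ = 0.7750
Converged at ψ = 0.7750.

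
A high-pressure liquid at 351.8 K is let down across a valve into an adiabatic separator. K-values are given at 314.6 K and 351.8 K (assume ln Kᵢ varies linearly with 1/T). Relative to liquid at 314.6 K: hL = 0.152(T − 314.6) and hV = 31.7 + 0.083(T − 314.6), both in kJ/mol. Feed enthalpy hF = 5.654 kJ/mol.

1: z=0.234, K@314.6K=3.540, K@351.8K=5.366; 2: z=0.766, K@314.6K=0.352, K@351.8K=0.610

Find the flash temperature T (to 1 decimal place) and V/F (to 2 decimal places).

T = 323.8 K, V/F = 0.14

Adiabatic flash: solve Rachford–Rice at each trial T, then check hF = ψ·hV(T) + (1−ψ)·hL(T).
  T = 314.6 K: K = (3.540, 0.352), RR gives ψ = 0.060, H_out = 1.887 kJ/mol
  T = 351.8 K: K = (5.366, 0.610), RR gives ψ = 0.425, H_out = 18.023 kJ/mol
  T = 333.2 K: K = (4.409, 0.471), RR gives ψ = 0.217, H_out = 9.436 kJ/mol
  T = 323.9 K: K = (3.963, 0.409), RR gives ψ = 0.137, H_out = 5.676 kJ/mol
  T = 319.2 K: K = (3.746, 0.379), RR gives ψ = 0.098, H_out = 3.779 kJ/mol
  T = 321.5 K: K = (3.852, 0.394), RR gives ψ = 0.117, H_out = 4.710 kJ/mol
Linear interpolation between T = 321.5 (H_out = 4.710) and T = 323.9 (H_out = 5.676) on hF = 5.654 gives T ≈ 323.8 K, at which ψ = 0.14.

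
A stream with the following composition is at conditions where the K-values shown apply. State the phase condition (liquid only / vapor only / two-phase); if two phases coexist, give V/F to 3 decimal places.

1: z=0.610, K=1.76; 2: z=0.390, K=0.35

ΣzᵢKᵢ = 1.210; Σzᵢ/Kᵢ = 1.461.
Both exceed 1, so a two-phase solution exists.
Material balance + equilibrium reduce to Σ zᵢ(Kᵢ−1)/(1+ψ(Kᵢ−1)) = 0.
Newton iteration, ψ⁰ = 0.5:
  ψ = 0.500: g = -0.0396, g' = -0.547 → ψ = 0.428
  ψ = 0.428: g = -0.0012, g' = -0.517 → ψ = 0.425
Converged at ψ = 0.425.

two-phase, V/F = 0.425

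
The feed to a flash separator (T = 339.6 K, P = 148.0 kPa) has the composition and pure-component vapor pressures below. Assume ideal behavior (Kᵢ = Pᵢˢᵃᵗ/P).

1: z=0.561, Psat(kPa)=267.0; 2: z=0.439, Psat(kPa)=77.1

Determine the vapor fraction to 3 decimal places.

Raoult's law: Kᵢ = Pᵢˢᵃᵗ/P = Pᵢˢᵃᵗ/148.0.
  K_1 = 267.0/148.0 = 1.80405, K_2 = 77.1/148.0 = 0.52095
Rachford–Rice: g(ψ) = Σ zᵢ(Kᵢ−1)/(1+ψ(Kᵢ−1)) = 0.
Feasibility: ΣzᵢKᵢ = 1.241, Σzᵢ/Kᵢ = 1.154 — both > 1, two phases present.
Binary case is linear: z₁(K₁−1)(1+ψ(K₂−1)) + z₂(K₂−1)(1+ψ(K₁−1)) = 0
⇒ ψ = [z₁(K₁−1)+z₂(K₂−1)] / [−(K₁−1)(K₂−1)] = 0.2408/0.3852 = 0.625

ψ = 0.625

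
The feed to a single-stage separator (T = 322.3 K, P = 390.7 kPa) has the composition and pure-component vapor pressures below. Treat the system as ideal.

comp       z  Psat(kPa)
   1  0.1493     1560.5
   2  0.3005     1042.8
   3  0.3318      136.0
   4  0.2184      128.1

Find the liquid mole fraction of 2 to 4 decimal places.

Raoult's law: Kᵢ = Pᵢˢᵃᵗ/P = Pᵢˢᵃᵗ/390.7.
  K_1 = 1560.5/390.7 = 3.994113, K_2 = 1042.8/390.7 = 2.669056, K_3 = 136.0/390.7 = 0.348093, K_4 = 128.1/390.7 = 0.327873
Material balance + equilibrium reduce to Σ zᵢ(Kᵢ−1)/(1+V/F(Kᵢ−1)) = 0.
Check two-phase: ΣzᵢKᵢ = 1.5855 > 1 and Σzᵢ/Kᵢ = 1.7693 > 1, so g(0) = 0.5855 > 0 and g(1) = -0.7693 < 0.
Newton iteration, V/F⁰ = 0.36:
  V/F = 0.3600: g = 0.05215, g' = -1.0491 → V/F = 0.4097
  V/F = 0.4097: g = 0.00091, g' = -1.0156 → V/F = 0.4106
Converged at V/F = 0.4106.
Compositions from xᵢ = zᵢ/(1+V/F(Kᵢ−1)), yᵢ = Kᵢxᵢ:
  1: x = 0.0670, y = 0.2675
  2: x = 0.1783, y = 0.4759
  3: x = 0.4531, y = 0.1577
  4: x = 0.3016, y = 0.0989

x_2 = 0.1783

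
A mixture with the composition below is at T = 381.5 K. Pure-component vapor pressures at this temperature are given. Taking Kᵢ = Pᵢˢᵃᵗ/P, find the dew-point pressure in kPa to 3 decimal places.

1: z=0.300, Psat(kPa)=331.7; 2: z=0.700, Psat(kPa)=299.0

At the dew point ψ → 1, so Σzᵢ/Kᵢ = 1 with Kᵢ = Pᵢˢᵃᵗ/P ⇒ 1/P = Σzᵢ/Pᵢˢᵃᵗ.
1/P = 0.300/331.7 + 0.700/299.0 = 0.003246 ⇒ P = 308.112 kPa

Pdew = 308.112 kPa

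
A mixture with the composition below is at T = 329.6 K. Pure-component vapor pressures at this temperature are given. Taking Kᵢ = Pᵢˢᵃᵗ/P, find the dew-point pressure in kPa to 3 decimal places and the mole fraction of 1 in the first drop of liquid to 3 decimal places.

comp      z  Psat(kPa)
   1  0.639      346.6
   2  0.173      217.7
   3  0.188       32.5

Pdew = 118.724 kPa, x_1 = 0.219

At the dew point ψ → 1, so Σzᵢ/Kᵢ = 1 with Kᵢ = Pᵢˢᵃᵗ/P ⇒ 1/P = Σzᵢ/Pᵢˢᵃᵗ.
1/P = 0.639/346.6 + 0.173/217.7 + 0.188/32.5 = 0.008423 ⇒ P = 118.724 kPa
xᵢ = zᵢP/Pᵢˢᵃᵗ ⇒ x_1 = 0.639·118.724/346.6 = 0.219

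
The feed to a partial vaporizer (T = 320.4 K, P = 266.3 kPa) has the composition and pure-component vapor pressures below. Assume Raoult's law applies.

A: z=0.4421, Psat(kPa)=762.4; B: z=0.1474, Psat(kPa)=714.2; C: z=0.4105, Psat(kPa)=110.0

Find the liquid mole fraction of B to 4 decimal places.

x_B = 0.0638

Raoult's law: Kᵢ = Pᵢˢᵃᵗ/P = Pᵢˢᵃᵗ/266.3.
  K_A = 762.4/266.3 = 2.862937, K_B = 714.2/266.3 = 2.681938, K_C = 110.0/266.3 = 0.413068
Rachford–Rice: g(V/F) = Σ zᵢ(Kᵢ−1)/(1+V/F(Kᵢ−1)) = 0.
g(0) = ΣzᵢKᵢ − 1 = 0.8306 and g(1) = 1 − Σzᵢ/Kᵢ = -0.2032, so a root lies in (0, 1).
Newton iteration, V/F⁰ = 0.6:
  V/F = 0.6000: g = 0.14039, g' = -0.7823 → V/F = 0.7794
  V/F = 0.7794: g = -0.00095, g' = -0.8137 → V/F = 0.7783
Converged at V/F = 0.7783.
Compositions from xᵢ = zᵢ/(1+V/F(Kᵢ−1)), yᵢ = Kᵢxᵢ:
  A: x = 0.1805, y = 0.5166
  B: x = 0.0638, y = 0.1712
  C: x = 0.7557, y = 0.3122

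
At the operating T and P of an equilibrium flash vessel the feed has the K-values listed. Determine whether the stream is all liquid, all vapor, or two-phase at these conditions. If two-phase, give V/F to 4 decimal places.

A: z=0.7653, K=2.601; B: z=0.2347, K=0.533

all vapor

ΣzᵢKᵢ = 2.1156; Σzᵢ/Kᵢ = 0.7346.
Since Σzᵢ/Kᵢ < 1 the mixture is above its dew point — single vapor phase.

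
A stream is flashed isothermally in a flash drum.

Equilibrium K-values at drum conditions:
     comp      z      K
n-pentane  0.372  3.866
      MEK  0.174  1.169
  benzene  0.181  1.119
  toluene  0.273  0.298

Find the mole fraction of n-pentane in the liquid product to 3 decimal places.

Rachford–Rice: g(ψ) = Σ zᵢ(Kᵢ−1)/(1+ψ(Kᵢ−1)) = 0.
Feasibility: ΣzᵢKᵢ = 1.925, Σzᵢ/Kᵢ = 1.323 — both > 1, two phases present.
Iterate (Newton) starting at ψ = 0.5:
  ψ = 0.500: g = 0.1904, g' = -0.842 → ψ = 0.726
  ψ = 0.726: g = 0.0012, g' = -0.888 → ψ = 0.727
Converged at ψ = 0.727.
Compositions from xᵢ = zᵢ/(1+ψ(Kᵢ−1)), yᵢ = Kᵢxᵢ:
  n-pentane: x = 0.121, y = 0.466
  MEK: x = 0.155, y = 0.181
  benzene: x = 0.167, y = 0.186
  toluene: x = 0.558, y = 0.166

x_n-pentane = 0.121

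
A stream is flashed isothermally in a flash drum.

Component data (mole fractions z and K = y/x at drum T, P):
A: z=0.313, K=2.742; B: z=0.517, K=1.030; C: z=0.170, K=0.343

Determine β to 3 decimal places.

β = 0.815

Rachford–Rice: g(β) = Σ zᵢ(Kᵢ−1)/(1+β(Kᵢ−1)) = 0.
Check two-phase: ΣzᵢKᵢ = 1.449 > 1 and Σzᵢ/Kᵢ = 1.112 > 1, so g(0) = 0.449 > 0 and g(1) = -0.112 < 0.
Newton iteration, β⁰ = 0.69:
  β = 0.690: g = 0.0585, g' = -0.442 → β = 0.822
  β = 0.822: g = -0.0037, g' = -0.508 → β = 0.815
Converged at β = 0.815.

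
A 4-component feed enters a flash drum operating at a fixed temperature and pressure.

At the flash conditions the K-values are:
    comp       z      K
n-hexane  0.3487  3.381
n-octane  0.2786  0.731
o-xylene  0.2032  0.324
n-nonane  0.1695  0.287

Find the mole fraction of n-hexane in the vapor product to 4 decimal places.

y_n-hexane = 0.6174

Rachford–Rice: g(ψ) = Σ zᵢ(Kᵢ−1)/(1+ψ(Kᵢ−1)) = 0.
g(0) = ΣzᵢKᵢ − 1 = 0.4971 and g(1) = 1 − Σzᵢ/Kᵢ = -0.7020, so a root lies in (0, 1).
Newton–Raphson from ψ = 0.57:
  ψ = 0.5700: g = -0.16336, g' = -0.8742 → ψ = 0.3831
  ψ = 0.3831: g = -0.00103, g' = -0.8979 → ψ = 0.3820
Converged at ψ = 0.3820.
Compositions from xᵢ = zᵢ/(1+ψ(Kᵢ−1)), yᵢ = Kᵢxᵢ:
  n-hexane: x = 0.1826, y = 0.6174
  n-octane: x = 0.3105, y = 0.2270
  o-xylene: x = 0.2739, y = 0.0888
  n-nonane: x = 0.2329, y = 0.0669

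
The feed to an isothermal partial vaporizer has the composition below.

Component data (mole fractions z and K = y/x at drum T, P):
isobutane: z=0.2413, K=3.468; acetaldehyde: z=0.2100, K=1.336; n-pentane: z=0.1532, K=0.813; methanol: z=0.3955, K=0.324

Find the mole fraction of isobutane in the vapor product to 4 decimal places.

y_isobutane = 0.4476

Rachford–Rice: g(ψ) = Σ zᵢ(Kᵢ−1)/(1+ψ(Kᵢ−1)) = 0.
Check two-phase: ΣzᵢKᵢ = 1.3701 > 1 and Σzᵢ/Kᵢ = 1.6359 > 1, so g(0) = 0.3701 > 0 and g(1) = -0.6359 < 0.
Iterate (Newton) starting at ψ = 0.5:
  ψ = 0.5000: g = -0.10848, g' = -0.7308 → ψ = 0.3516
  ψ = 0.3516: g = 0.00060, g' = -0.7574 → ψ = 0.3524
Converged at ψ = 0.3524.
Compositions from xᵢ = zᵢ/(1+ψ(Kᵢ−1)), yᵢ = Kᵢxᵢ:
  isobutane: x = 0.1291, y = 0.4476
  acetaldehyde: x = 0.1878, y = 0.2509
  n-pentane: x = 0.1640, y = 0.1333
  methanol: x = 0.5192, y = 0.1682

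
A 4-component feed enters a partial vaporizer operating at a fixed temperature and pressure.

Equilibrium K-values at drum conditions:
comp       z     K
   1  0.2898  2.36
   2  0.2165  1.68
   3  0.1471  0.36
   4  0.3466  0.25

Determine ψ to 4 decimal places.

Let ψ = V/F and solve Σ zᵢ(Kᵢ−1)/(1+ψ(Kᵢ−1)) = 0.
g(0) = ΣzᵢKᵢ − 1 = 0.1873 and g(1) = 1 − Σzᵢ/Kᵢ = -1.0467, so a root lies in (0, 1).
Newton iteration, ψ⁰ = 0.5:
  ψ = 0.5000: g = -0.20990, g' = -0.8751 → ψ = 0.2601
  ψ = 0.2601: g = -0.01968, g' = -0.7524 → ψ = 0.2340
Converged at ψ = 0.2340.

ψ = 0.2340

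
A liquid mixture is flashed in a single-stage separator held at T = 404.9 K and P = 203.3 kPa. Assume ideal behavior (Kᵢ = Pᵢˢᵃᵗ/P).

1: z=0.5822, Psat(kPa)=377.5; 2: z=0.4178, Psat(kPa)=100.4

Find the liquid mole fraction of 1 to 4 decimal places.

x_1 = 0.3713

Raoult's law: Kᵢ = Pᵢˢᵃᵗ/P = Pᵢˢᵃᵗ/203.3.
  K_1 = 377.5/203.3 = 1.856862, K_2 = 100.4/203.3 = 0.493851
Material balance + equilibrium reduce to Σ zᵢ(Kᵢ−1)/(1+V/F(Kᵢ−1)) = 0.
g(0) = ΣzᵢKᵢ − 1 = 0.2874 and g(1) = 1 − Σzᵢ/Kᵢ = -0.1595, so a root lies in (0, 1).
Binary case is linear: z₁(K₁−1)(1+V/F(K₂−1)) + z₂(K₂−1)(1+V/F(K₁−1)) = 0
⇒ V/F = [z₁(K₁−1)+z₂(K₂−1)] / [−(K₁−1)(K₂−1)] = 0.28740/0.43370 = 0.6627
Compositions from xᵢ = zᵢ/(1+V/F(Kᵢ−1)), yᵢ = Kᵢxᵢ:
  1: x = 0.3713, y = 0.6895
  2: x = 0.6287, y = 0.3105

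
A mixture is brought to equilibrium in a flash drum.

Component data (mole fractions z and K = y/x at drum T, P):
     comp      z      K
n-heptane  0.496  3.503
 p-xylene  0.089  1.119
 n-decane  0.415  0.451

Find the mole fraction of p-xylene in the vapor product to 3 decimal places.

y_p-xylene = 0.091

Rachford–Rice: g(ψ) = Σ zᵢ(Kᵢ−1)/(1+ψ(Kᵢ−1)) = 0.
Check two-phase: ΣzᵢKᵢ = 2.024 > 1 and Σzᵢ/Kᵢ = 1.141 > 1, so g(0) = 1.024 > 0 and g(1) = -0.141 < 0.
Newton–Raphson from ψ = 0.5:
  ψ = 0.500: g = 0.2474, g' = -0.852 → ψ = 0.790
  ψ = 0.790: g = 0.0240, g' = -0.742 → ψ = 0.823
Converged at ψ = 0.823.
Compositions from xᵢ = zᵢ/(1+ψ(Kᵢ−1)), yᵢ = Kᵢxᵢ:
  n-heptane: x = 0.162, y = 0.568
  p-xylene: x = 0.081, y = 0.091
  n-decane: x = 0.757, y = 0.341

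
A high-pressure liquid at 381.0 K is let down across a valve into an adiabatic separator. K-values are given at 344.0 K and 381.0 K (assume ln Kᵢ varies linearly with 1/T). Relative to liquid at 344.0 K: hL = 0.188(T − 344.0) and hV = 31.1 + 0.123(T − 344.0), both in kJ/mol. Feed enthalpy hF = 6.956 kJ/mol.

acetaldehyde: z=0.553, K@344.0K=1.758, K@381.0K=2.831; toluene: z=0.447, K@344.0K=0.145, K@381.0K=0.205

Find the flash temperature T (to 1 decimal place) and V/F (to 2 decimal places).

Adiabatic flash: solve Rachford–Rice at each trial T, then check hF = ψ·hV(T) + (1−ψ)·hL(T).
  T = 344.0 K: K = (1.758, 0.145), RR gives ψ = 0.057, H_out = 1.775 kJ/mol
  T = 381.0 K: K = (2.831, 0.205), RR gives ψ = 0.451, H_out = 19.911 kJ/mol
  T = 362.5 K: K = (2.258, 0.174), RR gives ψ = 0.314, H_out = 12.871 kJ/mol
  T = 353.2 K: K = (1.998, 0.159), RR gives ψ = 0.210, H_out = 8.122 kJ/mol
  T = 348.6 K: K = (1.876, 0.152), RR gives ψ = 0.142, H_out = 5.226 kJ/mol
  T = 350.9 K: K = (1.936, 0.156), RR gives ψ = 0.177, H_out = 6.732 kJ/mol
Linear interpolation between T = 350.9 (H_out = 6.732) and T = 353.2 (H_out = 8.122) on hF = 6.956 gives T ≈ 351.3 K, at which ψ = 0.18.

T = 351.3 K, V/F = 0.18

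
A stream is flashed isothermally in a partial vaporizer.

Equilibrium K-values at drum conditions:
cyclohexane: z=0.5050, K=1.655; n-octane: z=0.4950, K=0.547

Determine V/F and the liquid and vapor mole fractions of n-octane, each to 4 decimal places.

Rachford–Rice: g(V/F) = Σ zᵢ(Kᵢ−1)/(1+V/F(Kᵢ−1)) = 0.
Check two-phase: ΣzᵢKᵢ = 1.1065 > 1 and Σzᵢ/Kᵢ = 1.2101 > 1, so g(0) = 0.1065 > 0 and g(1) = -0.2101 < 0.
Newton–Raphson from V/F = 0.5:
  V/F = 0.5000: g = -0.04073, g' = -0.2927 → V/F = 0.3609
  V/F = 0.3609: g = -0.00052, g' = -0.2869 → V/F = 0.3591
Converged at V/F = 0.3591.
Compositions from xᵢ = zᵢ/(1+V/F(Kᵢ−1)), yᵢ = Kᵢxᵢ:
  cyclohexane: x = 0.4088, y = 0.6766
  n-octane: x = 0.5912, y = 0.3234

V/F = 0.3591, x_n-octane = 0.5912, y_n-octane = 0.3234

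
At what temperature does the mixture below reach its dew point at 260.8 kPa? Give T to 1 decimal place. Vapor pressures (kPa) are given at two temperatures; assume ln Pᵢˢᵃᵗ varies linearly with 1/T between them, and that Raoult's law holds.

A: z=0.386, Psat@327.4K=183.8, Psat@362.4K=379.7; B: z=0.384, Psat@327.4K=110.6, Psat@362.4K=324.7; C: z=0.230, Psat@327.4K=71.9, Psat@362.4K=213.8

Dew-point temperature: Σzᵢ·P/Pᵢˢᵃᵗ(T) = 1. Interpolate ln Pᵢˢᵃᵗ = aᵢ + bᵢ/T.
  T = 327.4 K: ΣzᵢP/Pᵢˢᵃᵗ = 2.2875
  T = 362.4 K: ΣzᵢP/Pᵢˢᵃᵗ = 0.8541
  T = 344.9 K: ΣzᵢP/Pᵢˢᵃᵗ = 1.3590
  T = 353.6 K: ΣzᵢP/Pᵢˢᵃᵗ = 1.0718
  T = 358.0 K: ΣzᵢP/Pᵢˢᵃᵗ = 0.9553
  T = 355.8 K: ΣzᵢP/Pᵢˢᵃᵗ = 1.0115
  T = 356.9 K: ΣzᵢP/Pᵢˢᵃᵗ = 0.9829
Interpolating between 355.8 K and 356.9 K gives T ≈ 356.2 K.

T = 356.2 K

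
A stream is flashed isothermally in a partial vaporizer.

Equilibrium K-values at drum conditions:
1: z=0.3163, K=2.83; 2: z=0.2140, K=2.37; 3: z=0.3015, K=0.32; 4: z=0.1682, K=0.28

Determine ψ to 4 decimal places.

ψ = 0.4754

Material balance + equilibrium reduce to Σ zᵢ(Kᵢ−1)/(1+ψ(Kᵢ−1)) = 0.
Feasibility: ΣzᵢKᵢ = 1.5459, Σzᵢ/Kᵢ = 1.7450 — both > 1, two phases present.
Newton–Raphson from ψ = 0.34:
  ψ = 0.3400: g = 0.12980, g' = -0.9782 → ψ = 0.4727
  ψ = 0.4727: g = 0.00259, g' = -0.9556 → ψ = 0.4754
Converged at ψ = 0.4754.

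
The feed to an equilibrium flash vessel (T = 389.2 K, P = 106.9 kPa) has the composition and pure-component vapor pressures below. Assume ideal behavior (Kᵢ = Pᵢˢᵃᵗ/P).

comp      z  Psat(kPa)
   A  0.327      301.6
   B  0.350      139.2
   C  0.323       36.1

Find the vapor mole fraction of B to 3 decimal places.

y_B = 0.383

Raoult's law: Kᵢ = Pᵢˢᵃᵗ/P = Pᵢˢᵃᵗ/106.9.
  K_A = 301.6/106.9 = 2.82133, K_B = 139.2/106.9 = 1.30215, K_C = 36.1/106.9 = 0.33770
Let ψ = V/F and solve Σ zᵢ(Kᵢ−1)/(1+ψ(Kᵢ−1)) = 0.
Check two-phase: ΣzᵢKᵢ = 1.487 > 1 and Σzᵢ/Kᵢ = 1.341 > 1, so g(0) = 0.487 > 0 and g(1) = -0.341 < 0.
Newton–Raphson from ψ = 0.5:
  ψ = 0.500: g = 0.0837, g' = -0.638 → ψ = 0.631
  ψ = 0.631: g = -0.0018, g' = -0.676 → ψ = 0.629
Converged at ψ = 0.629.
Compositions from xᵢ = zᵢ/(1+ψ(Kᵢ−1)), yᵢ = Kᵢxᵢ:
  A: x = 0.152, y = 0.430
  B: x = 0.294, y = 0.383
  C: x = 0.553, y = 0.187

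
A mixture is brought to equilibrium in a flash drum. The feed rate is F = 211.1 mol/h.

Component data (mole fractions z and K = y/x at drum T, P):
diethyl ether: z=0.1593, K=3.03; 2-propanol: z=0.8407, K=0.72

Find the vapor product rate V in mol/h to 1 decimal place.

V = 32.7 mol/h

Let ψ = V/F and solve Σ zᵢ(Kᵢ−1)/(1+ψ(Kᵢ−1)) = 0.
Feasibility: ΣzᵢKᵢ = 1.0880, Σzᵢ/Kᵢ = 1.2202 — both > 1, two phases present.
Binary case is linear: z₁(K₁−1)(1+ψ(K₂−1)) + z₂(K₂−1)(1+ψ(K₁−1)) = 0
⇒ ψ = [z₁(K₁−1)+z₂(K₂−1)] / [−(K₁−1)(K₂−1)] = 0.08798/0.56840 = 0.1548
Then V = ψ·F = 0.1548·211.1 = 32.7 mol/h and L = F − V = 178.4 mol/h.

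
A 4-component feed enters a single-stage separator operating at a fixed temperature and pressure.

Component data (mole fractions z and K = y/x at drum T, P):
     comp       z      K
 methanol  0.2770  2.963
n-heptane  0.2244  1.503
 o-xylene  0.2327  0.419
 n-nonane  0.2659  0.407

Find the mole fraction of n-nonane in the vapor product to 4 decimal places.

y_n-nonane = 0.1445

Newton–Raphson from ψ = 0.69:
  ψ = 0.6900: g = -0.17781, g' = -0.7105 → ψ = 0.4398
  ψ = 0.4398: g = -0.01064, g' = -0.6584 → ψ = 0.4236
Converged at ψ = 0.4236.
Compositions from xᵢ = zᵢ/(1+ψ(Kᵢ−1)), yᵢ = Kᵢxᵢ:
  methanol: x = 0.1512, y = 0.4481
  n-heptane: x = 0.1850, y = 0.2780
  o-xylene: x = 0.3087, y = 0.1293
  n-nonane: x = 0.3551, y = 0.1445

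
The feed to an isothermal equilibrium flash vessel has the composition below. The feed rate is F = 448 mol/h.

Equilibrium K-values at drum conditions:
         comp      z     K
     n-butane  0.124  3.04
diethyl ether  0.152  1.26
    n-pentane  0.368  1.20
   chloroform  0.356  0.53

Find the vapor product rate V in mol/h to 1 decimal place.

Let β = V/F and solve Σ zᵢ(Kᵢ−1)/(1+β(Kᵢ−1)) = 0.
Feasibility: ΣzᵢKᵢ = 1.199, Σzᵢ/Kᵢ = 1.140 — both > 1, two phases present.
Newton–Raphson from β = 0.5:
  β = 0.500: g = 0.0084, g' = -0.281 → β = 0.530
Converged at β = 0.530.
Then V = β·F = 0.5300·448 = 237.4 mol/h and L = F − V = 210.6 mol/h.

V = 237.4 mol/h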